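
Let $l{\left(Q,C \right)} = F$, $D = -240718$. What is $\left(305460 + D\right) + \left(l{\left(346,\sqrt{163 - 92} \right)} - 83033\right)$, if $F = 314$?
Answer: $-17977$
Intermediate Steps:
$l{\left(Q,C \right)} = 314$
$\left(305460 + D\right) + \left(l{\left(346,\sqrt{163 - 92} \right)} - 83033\right) = \left(305460 - 240718\right) + \left(314 - 83033\right) = 64742 + \left(314 - 83033\right) = 64742 - 82719 = -17977$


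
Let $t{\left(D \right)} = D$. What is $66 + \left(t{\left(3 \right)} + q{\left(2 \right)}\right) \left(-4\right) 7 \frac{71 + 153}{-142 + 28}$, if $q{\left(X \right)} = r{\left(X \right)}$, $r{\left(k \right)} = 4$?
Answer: $\frac{25714}{57} \approx 451.12$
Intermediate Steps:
$q{\left(X \right)} = 4$
$66 + \left(t{\left(3 \right)} + q{\left(2 \right)}\right) \left(-4\right) 7 \frac{71 + 153}{-142 + 28} = 66 + \left(3 + 4\right) \left(-4\right) 7 \frac{71 + 153}{-142 + 28} = 66 + 7 \left(-4\right) 7 \frac{224}{-114} = 66 + \left(-28\right) 7 \cdot 224 \left(- \frac{1}{114}\right) = 66 - - \frac{21952}{57} = 66 + \frac{21952}{57} = \frac{25714}{57}$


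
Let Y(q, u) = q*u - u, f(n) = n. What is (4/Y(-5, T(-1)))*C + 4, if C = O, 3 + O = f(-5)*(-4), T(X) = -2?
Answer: 29/3 ≈ 9.6667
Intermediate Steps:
Y(q, u) = -u + q*u
O = 17 (O = -3 - 5*(-4) = -3 + 20 = 17)
C = 17
(4/Y(-5, T(-1)))*C + 4 = (4/((-2*(-1 - 5))))*17 + 4 = (4/((-2*(-6))))*17 + 4 = (4/12)*17 + 4 = (4*(1/12))*17 + 4 = (⅓)*17 + 4 = 17/3 + 4 = 29/3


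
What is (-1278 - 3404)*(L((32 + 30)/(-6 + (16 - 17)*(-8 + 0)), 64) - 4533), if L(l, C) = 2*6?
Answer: 21167322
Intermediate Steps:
L(l, C) = 12
(-1278 - 3404)*(L((32 + 30)/(-6 + (16 - 17)*(-8 + 0)), 64) - 4533) = (-1278 - 3404)*(12 - 4533) = -4682*(-4521) = 21167322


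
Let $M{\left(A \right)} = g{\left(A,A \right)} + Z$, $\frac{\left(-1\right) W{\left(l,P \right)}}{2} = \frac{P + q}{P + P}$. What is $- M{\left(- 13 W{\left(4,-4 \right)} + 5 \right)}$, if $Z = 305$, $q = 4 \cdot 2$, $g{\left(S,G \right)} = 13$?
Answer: $-318$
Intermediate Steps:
$q = 8$
$W{\left(l,P \right)} = - \frac{8 + P}{P}$ ($W{\left(l,P \right)} = - 2 \frac{P + 8}{P + P} = - 2 \frac{8 + P}{2 P} = - \frac{8 + P}{P}$)
$M{\left(A \right)} = 318$ ($M{\left(A \right)} = 13 + 305 = 318$)
$- M{\left(- 13 W{\left(4,-4 \right)} + 5 \right)} = \left(-1\right) 318 = -318$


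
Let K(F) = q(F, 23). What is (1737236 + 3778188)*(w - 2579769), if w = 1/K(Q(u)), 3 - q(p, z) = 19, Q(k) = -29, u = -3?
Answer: -14228520201770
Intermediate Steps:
q(p, z) = -16 (q(p, z) = 3 - 1*19 = 3 - 19 = -16)
K(F) = -16
w = -1/16 (w = 1/(-16) = -1/16 ≈ -0.062500)
(1737236 + 3778188)*(w - 2579769) = (1737236 + 3778188)*(-1/16 - 2579769) = 5515424*(-41276305/16) = -14228520201770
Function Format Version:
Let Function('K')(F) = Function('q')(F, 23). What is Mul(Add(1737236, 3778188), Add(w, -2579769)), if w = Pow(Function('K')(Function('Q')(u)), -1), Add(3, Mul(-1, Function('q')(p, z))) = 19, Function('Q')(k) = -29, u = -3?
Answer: -14228520201770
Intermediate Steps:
Function('q')(p, z) = -16 (Function('q')(p, z) = Add(3, Mul(-1, 19)) = Add(3, -19) = -16)
Function('K')(F) = -16
w = Rational(-1, 16) (w = Pow(-16, -1) = Rational(-1, 16) ≈ -0.062500)
Mul(Add(1737236, 3778188), Add(w, -2579769)) = Mul(Add(1737236, 3778188), Add(Rational(-1, 16), -2579769)) = Mul(5515424, Rational(-41276305, 16)) = -14228520201770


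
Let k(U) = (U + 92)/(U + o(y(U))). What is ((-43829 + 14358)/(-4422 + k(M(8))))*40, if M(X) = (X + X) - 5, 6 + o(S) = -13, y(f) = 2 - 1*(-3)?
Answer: 9430720/35479 ≈ 265.81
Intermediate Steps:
y(f) = 5 (y(f) = 2 + 3 = 5)
o(S) = -19 (o(S) = -6 - 13 = -19)
M(X) = -5 + 2*X (M(X) = 2*X - 5 = -5 + 2*X)
k(U) = (92 + U)/(-19 + U) (k(U) = (U + 92)/(U - 19) = (92 + U)/(-19 + U))
((-43829 + 14358)/(-4422 + k(M(8))))*40 = ((-43829 + 14358)/(-4422 + (92 + (-5 + 2*8))/(-19 + (-5 + 2*8))))*40 = -29471/(-4422 + (92 + (-5 + 16))/(-19 + (-5 + 16)))*40 = -29471/(-4422 + (92 + 11)/(-19 + 11))*40 = -29471/(-4422 + 103/(-8))*40 = -29471/(-4422 - ⅛*103)*40 = -29471/(-4422 - 103/8)*40 = -29471/(-35479/8)*40 = -29471*(-8/35479)*40 = (235768/35479)*40 = 9430720/35479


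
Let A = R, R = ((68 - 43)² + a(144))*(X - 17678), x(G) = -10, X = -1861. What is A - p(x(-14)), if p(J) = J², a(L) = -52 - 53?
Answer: -10160380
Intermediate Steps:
a(L) = -105
R = -10160280 (R = ((68 - 43)² - 105)*(-1861 - 17678) = (25² - 105)*(-19539) = (625 - 105)*(-19539) = 520*(-19539) = -10160280)
A = -10160280
A - p(x(-14)) = -10160280 - 1*(-10)² = -10160280 - 1*100 = -10160280 - 100 = -10160380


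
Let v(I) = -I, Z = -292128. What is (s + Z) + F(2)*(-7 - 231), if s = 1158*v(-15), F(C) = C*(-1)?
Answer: -274282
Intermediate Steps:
F(C) = -C
s = 17370 (s = 1158*(-1*(-15)) = 1158*15 = 17370)
(s + Z) + F(2)*(-7 - 231) = (17370 - 292128) + (-1*2)*(-7 - 231) = -274758 - 2*(-238) = -274758 + 476 = -274282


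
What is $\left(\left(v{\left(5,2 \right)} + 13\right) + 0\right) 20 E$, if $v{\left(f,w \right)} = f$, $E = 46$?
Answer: $16560$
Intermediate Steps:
$\left(\left(v{\left(5,2 \right)} + 13\right) + 0\right) 20 E = \left(\left(5 + 13\right) + 0\right) 20 \cdot 46 = \left(18 + 0\right) 20 \cdot 46 = 18 \cdot 20 \cdot 46 = 360 \cdot 46 = 16560$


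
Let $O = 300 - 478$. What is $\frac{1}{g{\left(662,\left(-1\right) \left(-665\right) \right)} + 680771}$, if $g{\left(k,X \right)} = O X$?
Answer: $\frac{1}{562401} \approx 1.7781 \cdot 10^{-6}$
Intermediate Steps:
$O = -178$
$g{\left(k,X \right)} = - 178 X$
$\frac{1}{g{\left(662,\left(-1\right) \left(-665\right) \right)} + 680771} = \frac{1}{- 178 \left(\left(-1\right) \left(-665\right)\right) + 680771} = \frac{1}{\left(-178\right) 665 + 680771} = \frac{1}{-118370 + 680771} = \frac{1}{562401}$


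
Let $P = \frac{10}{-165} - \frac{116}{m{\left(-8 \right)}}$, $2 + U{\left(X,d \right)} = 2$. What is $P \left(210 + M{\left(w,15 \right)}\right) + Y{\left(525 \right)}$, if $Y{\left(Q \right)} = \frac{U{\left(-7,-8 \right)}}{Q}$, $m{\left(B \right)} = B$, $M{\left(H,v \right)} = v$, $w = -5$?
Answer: $\frac{71475}{22} \approx 3248.9$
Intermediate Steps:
$U{\left(X,d \right)} = 0$ ($U{\left(X,d \right)} = -2 + 2 = 0$)
$P = \frac{953}{66}$ ($P = \frac{10}{-165} - \frac{116}{-8} = 10 \left(- \frac{1}{165}\right) - - \frac{29}{2} = - \frac{2}{33} + \frac{29}{2} = \frac{953}{66} \approx 14.439$)
$Y{\left(Q \right)} = 0$ ($Y{\left(Q \right)} = \frac{0}{Q} = 0$)
$P \left(210 + M{\left(w,15 \right)}\right) + Y{\left(525 \right)} = \frac{953 \left(210 + 15\right)}{66} + 0 = \frac{953}{66} \cdot 225 + 0 = \frac{71475}{22} + 0 = \frac{71475}{22}$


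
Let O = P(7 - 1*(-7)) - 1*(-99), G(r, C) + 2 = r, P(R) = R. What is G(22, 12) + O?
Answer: 133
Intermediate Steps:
G(r, C) = -2 + r
O = 113 (O = (7 - 1*(-7)) - 1*(-99) = (7 + 7) + 99 = 14 + 99 = 113)
G(22, 12) + O = (-2 + 22) + 113 = 20 + 113 = 133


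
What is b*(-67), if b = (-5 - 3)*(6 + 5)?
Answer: 5896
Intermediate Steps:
b = -88 (b = -8*11 = -88)
b*(-67) = -88*(-67) = 5896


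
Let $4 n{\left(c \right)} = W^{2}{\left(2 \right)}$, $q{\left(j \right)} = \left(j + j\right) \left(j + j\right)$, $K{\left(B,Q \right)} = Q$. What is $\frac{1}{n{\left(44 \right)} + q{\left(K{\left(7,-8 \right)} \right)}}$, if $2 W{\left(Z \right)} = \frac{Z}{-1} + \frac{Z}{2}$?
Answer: $\frac{16}{4097} \approx 0.0039053$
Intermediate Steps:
$q{\left(j \right)} = 4 j^{2}$ ($q{\left(j \right)} = 2 j 2 j = 4 j^{2}$)
$W{\left(Z \right)} = - \frac{Z}{4}$ ($W{\left(Z \right)} = \frac{\frac{Z}{-1} + \frac{Z}{2}}{2} = \frac{Z \left(-1\right) + Z \frac{1}{2}}{2} = \frac{- Z + \frac{Z}{2}}{2} = \frac{\left(- \frac{1}{2}\right) Z}{2} = - \frac{Z}{4}$)
$n{\left(c \right)} = \frac{1}{16}$ ($n{\left(c \right)} = \frac{\left(\left(- \frac{1}{4}\right) 2\right)^{2}}{4} = \frac{\left(- \frac{1}{2}\right)^{2}}{4} = \frac{1}{4} \cdot \frac{1}{4} = \frac{1}{16}$)
$\frac{1}{n{\left(44 \right)} + q{\left(K{\left(7,-8 \right)} \right)}} = \frac{1}{\frac{1}{16} + 4 \left(-8\right)^{2}} = \frac{1}{\frac{1}{16} + 4 \cdot 64} = \frac{1}{\frac{1}{16} + 256} = \frac{1}{\frac{4097}{16}} = \frac{16}{4097}$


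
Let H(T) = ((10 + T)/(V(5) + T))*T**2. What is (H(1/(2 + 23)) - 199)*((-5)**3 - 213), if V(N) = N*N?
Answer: 13158086331/195625 ≈ 67262.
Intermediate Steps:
V(N) = N**2
H(T) = T**2*(10 + T)/(25 + T) (H(T) = ((10 + T)/(5**2 + T))*T**2 = ((10 + T)/(25 + T))*T**2 = T**2*(10 + T)/(25 + T))
(H(1/(2 + 23)) - 199)*((-5)**3 - 213) = ((1/(2 + 23))**2*(10 + 1/(2 + 23))/(25 + 1/(2 + 23)) - 199)*((-5)**3 - 213) = ((1/25)**2*(10 + 1/25)/(25 + 1/25) - 199)*(-125 - 213) = ((1/25)**2*(10 + 1/25)/(25 + 1/25) - 199)*(-338) = ((1/625)*(251/25)/(626/25) - 199)*(-338) = ((1/625)*(25/626)*(251/25) - 199)*(-338) = (251/391250 - 199)*(-338) = -77858499/391250*(-338) = 13158086331/195625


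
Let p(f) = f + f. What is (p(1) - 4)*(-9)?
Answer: 18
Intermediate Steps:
p(f) = 2*f
(p(1) - 4)*(-9) = (2*1 - 4)*(-9) = (2 - 4)*(-9) = -2*(-9) = 18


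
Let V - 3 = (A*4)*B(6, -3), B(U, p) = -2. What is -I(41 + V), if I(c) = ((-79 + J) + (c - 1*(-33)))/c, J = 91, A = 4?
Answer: -19/4 ≈ -4.7500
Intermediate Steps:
V = -29 (V = 3 + (4*4)*(-2) = 3 + 16*(-2) = 3 - 32 = -29)
I(c) = (45 + c)/c (I(c) = ((-79 + 91) + (c - 1*(-33)))/c = (12 + (c + 33))/c = (12 + (33 + c))/c = (45 + c)/c)
-I(41 + V) = -(45 + (41 - 29))/(41 - 29) = -(45 + 12)/12 = -57/12 = -1*19/4 = -19/4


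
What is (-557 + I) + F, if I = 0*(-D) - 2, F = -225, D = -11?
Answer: -784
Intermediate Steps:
I = -2 (I = 0*(-1*(-11)) - 2 = 0*11 - 2 = 0 - 2 = -2)
(-557 + I) + F = (-557 - 2) - 225 = -559 - 225 = -784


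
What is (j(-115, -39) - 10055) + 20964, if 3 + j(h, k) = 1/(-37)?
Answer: 403521/37 ≈ 10906.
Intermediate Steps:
j(h, k) = -112/37 (j(h, k) = -3 + 1/(-37) = -3 - 1/37 = -112/37)
(j(-115, -39) - 10055) + 20964 = (-112/37 - 10055) + 20964 = -372147/37 + 20964 = 403521/37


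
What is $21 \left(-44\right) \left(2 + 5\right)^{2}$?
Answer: $-45276$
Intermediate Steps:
$21 \left(-44\right) \left(2 + 5\right)^{2} = - 924 \cdot 7^{2} = \left(-924\right) 49 = -45276$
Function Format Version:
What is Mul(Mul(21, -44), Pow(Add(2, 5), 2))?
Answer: -45276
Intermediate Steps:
Mul(Mul(21, -44), Pow(Add(2, 5), 2)) = Mul(-924, Pow(7, 2)) = Mul(-924, 49) = -45276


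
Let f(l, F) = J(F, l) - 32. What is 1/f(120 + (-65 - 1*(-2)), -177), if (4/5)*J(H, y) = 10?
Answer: -2/39 ≈ -0.051282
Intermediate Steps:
J(H, y) = 25/2 (J(H, y) = (5/4)*10 = 25/2)
f(l, F) = -39/2 (f(l, F) = 25/2 - 32 = -39/2)
1/f(120 + (-65 - 1*(-2)), -177) = 1/(-39/2) = -2/39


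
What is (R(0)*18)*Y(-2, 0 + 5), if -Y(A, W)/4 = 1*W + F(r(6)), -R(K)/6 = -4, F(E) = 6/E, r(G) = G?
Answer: -10368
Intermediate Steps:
R(K) = 24 (R(K) = -6*(-4) = 24)
Y(A, W) = -4 - 4*W (Y(A, W) = -4*(1*W + 6/6) = -4*(W + 6*(1/6)) = -4*(W + 1) = -4*(1 + W) = -4 - 4*W)
(R(0)*18)*Y(-2, 0 + 5) = (24*18)*(-4 - 4*(0 + 5)) = 432*(-4 - 4*5) = 432*(-4 - 20) = 432*(-24) = -10368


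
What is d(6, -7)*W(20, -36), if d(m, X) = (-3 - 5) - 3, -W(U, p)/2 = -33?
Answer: -726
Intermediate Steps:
W(U, p) = 66 (W(U, p) = -2*(-33) = 66)
d(m, X) = -11 (d(m, X) = -8 - 3 = -11)
d(6, -7)*W(20, -36) = -11*66 = -726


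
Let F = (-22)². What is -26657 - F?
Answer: -27141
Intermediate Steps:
F = 484
-26657 - F = -26657 - 1*484 = -26657 - 484 = -27141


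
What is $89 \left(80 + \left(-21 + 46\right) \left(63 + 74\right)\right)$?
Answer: $311945$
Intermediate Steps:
$89 \left(80 + \left(-21 + 46\right) \left(63 + 74\right)\right) = 89 \left(80 + 25 \cdot 137\right) = 89 \left(80 + 3425\right) = 89 \cdot 3505 = 311945$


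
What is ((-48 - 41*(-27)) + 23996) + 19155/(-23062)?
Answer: 577799255/23062 ≈ 25054.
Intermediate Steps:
((-48 - 41*(-27)) + 23996) + 19155/(-23062) = ((-48 + 1107) + 23996) + 19155*(-1/23062) = (1059 + 23996) - 19155/23062 = 25055 - 19155/23062 = 577799255/23062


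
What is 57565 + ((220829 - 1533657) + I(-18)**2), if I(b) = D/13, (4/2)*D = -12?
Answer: -212139411/169 ≈ -1.2553e+6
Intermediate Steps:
D = -6 (D = (1/2)*(-12) = -6)
I(b) = -6/13
57565 + ((220829 - 1533657) + I(-18)**2) = 57565 + ((220829 - 1533657) + (-6/13)**2) = 57565 + (-1312828 + 36/169) = 57565 - 221867896/169 = -212139411/169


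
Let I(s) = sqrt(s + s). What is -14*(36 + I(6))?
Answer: -504 - 28*sqrt(3) ≈ -552.50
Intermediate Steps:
I(s) = sqrt(2)*sqrt(s) (I(s) = sqrt(2*s) = sqrt(2)*sqrt(s))
-14*(36 + I(6)) = -14*(36 + sqrt(2)*sqrt(6)) = -14*(36 + 2*sqrt(3)) = -504 - 28*sqrt(3)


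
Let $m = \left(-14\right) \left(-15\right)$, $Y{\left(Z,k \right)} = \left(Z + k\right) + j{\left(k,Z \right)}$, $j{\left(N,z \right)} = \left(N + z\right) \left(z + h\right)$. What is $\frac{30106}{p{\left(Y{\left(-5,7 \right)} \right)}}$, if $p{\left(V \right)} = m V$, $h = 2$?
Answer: $- \frac{15053}{420} \approx -35.84$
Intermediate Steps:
$j{\left(N,z \right)} = \left(2 + z\right) \left(N + z\right)$ ($j{\left(N,z \right)} = \left(N + z\right) \left(z + 2\right) = \left(N + z\right) \left(2 + z\right) = \left(2 + z\right) \left(N + z\right)$)
$Y{\left(Z,k \right)} = Z^{2} + 3 Z + 3 k + Z k$ ($Y{\left(Z,k \right)} = \left(Z + k\right) + \left(Z^{2} + 2 k + 2 Z + k Z\right) = \left(Z + k\right) + \left(Z^{2} + 2 k + 2 Z + Z k\right) = \left(Z + k\right) + \left(Z^{2} + 2 Z + 2 k + Z k\right) = Z^{2} + 3 Z + 3 k + Z k$)
$m = 210$
$p{\left(V \right)} = 210 V$
$\frac{30106}{p{\left(Y{\left(-5,7 \right)} \right)}} = \frac{30106}{210 \left(\left(-5\right)^{2} + 3 \left(-5\right) + 3 \cdot 7 - 35\right)} = \frac{30106}{210 \left(25 - 15 + 21 - 35\right)} = \frac{30106}{210 \left(-4\right)} = \frac{30106}{-840} = 30106 \left(- \frac{1}{840}\right) = - \frac{15053}{420}$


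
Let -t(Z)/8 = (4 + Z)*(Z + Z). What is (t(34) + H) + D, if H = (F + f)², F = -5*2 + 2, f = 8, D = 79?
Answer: -20593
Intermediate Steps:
t(Z) = -16*Z*(4 + Z) (t(Z) = -8*(4 + Z)*(Z + Z) = -8*(4 + Z)*2*Z = -16*Z*(4 + Z))
F = -8 (F = -10 + 2 = -8)
H = 0 (H = (-8 + 8)² = 0² = 0)
(t(34) + H) + D = (-16*34*(4 + 34) + 0) + 79 = (-16*34*38 + 0) + 79 = (-20672 + 0) + 79 = -20672 + 79 = -20593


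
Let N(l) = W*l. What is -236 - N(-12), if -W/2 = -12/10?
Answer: -1036/5 ≈ -207.20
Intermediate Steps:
W = 12/5 (W = -(-24)/10 = -2*(-6/5) = 12/5 ≈ 2.4000)
N(l) = 12*l/5
-236 - N(-12) = -236 - 12*(-12)/5 = -236 - 1*(-144/5) = -236 + 144/5 = -1036/5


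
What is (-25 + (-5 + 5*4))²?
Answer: 100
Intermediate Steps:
(-25 + (-5 + 5*4))² = (-25 + (-5 + 20))² = (-25 + 15)² = (-10)² = 100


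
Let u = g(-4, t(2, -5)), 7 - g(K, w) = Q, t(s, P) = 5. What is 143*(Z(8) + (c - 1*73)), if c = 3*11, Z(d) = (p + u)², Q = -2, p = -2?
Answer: 1287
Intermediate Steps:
g(K, w) = 9 (g(K, w) = 7 - 1*(-2) = 7 + 2 = 9)
u = 9
Z(d) = 49 (Z(d) = (-2 + 9)² = 7² = 49)
c = 33
143*(Z(8) + (c - 1*73)) = 143*(49 + (33 - 1*73)) = 143*(49 + (33 - 73)) = 143*(49 - 40) = 143*9 = 1287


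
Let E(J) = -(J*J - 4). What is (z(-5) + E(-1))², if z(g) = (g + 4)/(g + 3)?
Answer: 49/4 ≈ 12.250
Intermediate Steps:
z(g) = (4 + g)/(3 + g)
E(J) = 4 - J² (E(J) = -(J² - 4) = -(-4 + J²) = 4 - J²)
(z(-5) + E(-1))² = ((4 - 5)/(3 - 5) + (4 - 1*(-1)²))² = (-1/(-2) + (4 - 1*1))² = (-½*(-1) + (4 - 1))² = (½ + 3)² = (7/2)² = 49/4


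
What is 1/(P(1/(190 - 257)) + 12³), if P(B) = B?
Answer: 67/115775 ≈ 0.00057871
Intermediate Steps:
1/(P(1/(190 - 257)) + 12³) = 1/(1/(190 - 257) + 12³) = 1/(1/(-67) + 1728) = 1/(-1/67 + 1728) = 1/(115775/67) = 67/115775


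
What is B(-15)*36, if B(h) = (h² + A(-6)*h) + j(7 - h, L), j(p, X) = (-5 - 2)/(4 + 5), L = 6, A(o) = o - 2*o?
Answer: 4832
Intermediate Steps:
A(o) = -o
j(p, X) = -7/9
B(h) = -7/9 + h² + 6*h (B(h) = (h² + (-1*(-6))*h) - 7/9 = (h² + 6*h) - 7/9 = -7/9 + h² + 6*h)
B(-15)*36 = (-7/9 + (-15)² + 6*(-15))*36 = (-7/9 + 225 - 90)*36 = (1208/9)*36 = 4832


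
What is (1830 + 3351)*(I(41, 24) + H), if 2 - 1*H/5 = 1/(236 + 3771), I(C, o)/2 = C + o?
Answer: 2906411475/4007 ≈ 7.2533e+5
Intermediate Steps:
I(C, o) = 2*C + 2*o (I(C, o) = 2*(C + o) = 2*C + 2*o)
H = 40065/4007 (H = 10 - 5/(236 + 3771) = 10 - 5/4007 = 40065/4007 ≈ 9.9987)
(1830 + 3351)*(I(41, 24) + H) = (1830 + 3351)*((2*41 + 2*24) + 40065/4007) = 5181*((82 + 48) + 40065/4007) = 5181*(130 + 40065/4007) = 5181*(560975/4007) = 2906411475/4007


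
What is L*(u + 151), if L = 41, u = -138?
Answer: 533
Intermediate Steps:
L*(u + 151) = 41*(-138 + 151) = 41*13 = 533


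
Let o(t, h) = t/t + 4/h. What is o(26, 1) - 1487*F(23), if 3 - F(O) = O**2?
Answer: 782167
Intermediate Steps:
o(t, h) = 1 + 4/h
F(O) = 3 - O**2
o(26, 1) - 1487*F(23) = (4 + 1)/1 - 1487*(3 - 1*23**2) = 1*5 - 1487*(3 - 1*529) = 5 - 1487*(3 - 529) = 5 - 1487*(-526) = 5 + 782162 = 782167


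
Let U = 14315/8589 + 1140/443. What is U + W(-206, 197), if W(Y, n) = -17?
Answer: -16958/1329 ≈ -12.760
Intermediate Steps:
U = 5635/1329 (U = 14315*(1/8589) + 1140*(1/443) = 5/3 + 1140/443 = 5635/1329 ≈ 4.2400)
U + W(-206, 197) = 5635/1329 - 17 = -16958/1329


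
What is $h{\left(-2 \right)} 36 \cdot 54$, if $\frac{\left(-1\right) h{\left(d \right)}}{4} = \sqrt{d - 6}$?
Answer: $- 15552 i \sqrt{2} \approx - 21994.0 i$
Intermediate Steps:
$h{\left(d \right)} = - 4 \sqrt{-6 + d}$ ($h{\left(d \right)} = - 4 \sqrt{d - 6} = - 4 \sqrt{-6 + d}$)
$h{\left(-2 \right)} 36 \cdot 54 = - 4 \sqrt{-6 - 2} \cdot 36 \cdot 54 = - 4 \sqrt{-8} \cdot 36 \cdot 54 = - 4 \cdot 2 i \sqrt{2} \cdot 36 \cdot 54 = - 8 i \sqrt{2} \cdot 36 \cdot 54 = - 288 i \sqrt{2} \cdot 54 = - 15552 i \sqrt{2}$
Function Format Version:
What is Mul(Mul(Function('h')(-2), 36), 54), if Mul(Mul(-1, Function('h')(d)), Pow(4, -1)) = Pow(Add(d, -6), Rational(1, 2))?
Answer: Mul(-15552, I, Pow(2, Rational(1, 2))) ≈ Mul(-21994., I)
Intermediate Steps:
Function('h')(d) = Mul(-4, Pow(Add(-6, d), Rational(1, 2))) (Function('h')(d) = Mul(-4, Pow(Add(d, -6), Rational(1, 2))) = Mul(-4, Pow(Add(-6, d), Rational(1, 2))))
Mul(Mul(Function('h')(-2), 36), 54) = Mul(Mul(Mul(-4, Pow(Add(-6, -2), Rational(1, 2))), 36), 54) = Mul(Mul(Mul(-4, Pow(-8, Rational(1, 2))), 36), 54) = Mul(Mul(Mul(-4, Mul(2, I, Pow(2, Rational(1, 2)))), 36), 54) = Mul(Mul(Mul(-8, I, Pow(2, Rational(1, 2))), 36), 54) = Mul(Mul(-288, I, Pow(2, Rational(1, 2))), 54) = Mul(-15552, I, Pow(2, Rational(1, 2)))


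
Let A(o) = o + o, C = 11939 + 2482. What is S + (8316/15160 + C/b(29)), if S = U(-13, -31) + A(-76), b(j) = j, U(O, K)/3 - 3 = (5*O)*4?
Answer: -46731049/109910 ≈ -425.18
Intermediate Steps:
C = 14421
U(O, K) = 9 + 60*O (U(O, K) = 9 + 3*((5*O)*4) = 9 + 3*(20*O) = 9 + 60*O)
A(o) = 2*o
S = -923 (S = (9 + 60*(-13)) + 2*(-76) = (9 - 780) - 152 = -771 - 152 = -923)
S + (8316/15160 + C/b(29)) = -923 + (8316/15160 + 14421/29) = -923 + (8316*(1/15160) + 14421*(1/29)) = -923 + (2079/3790 + 14421/29) = -923 + 54715881/109910 = -46731049/109910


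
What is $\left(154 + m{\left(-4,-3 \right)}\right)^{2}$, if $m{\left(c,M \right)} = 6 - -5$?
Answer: $27225$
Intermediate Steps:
$m{\left(c,M \right)} = 11$ ($m{\left(c,M \right)} = 6 + 5 = 11$)
$\left(154 + m{\left(-4,-3 \right)}\right)^{2} = \left(154 + 11\right)^{2} = 165^{2} = 27225$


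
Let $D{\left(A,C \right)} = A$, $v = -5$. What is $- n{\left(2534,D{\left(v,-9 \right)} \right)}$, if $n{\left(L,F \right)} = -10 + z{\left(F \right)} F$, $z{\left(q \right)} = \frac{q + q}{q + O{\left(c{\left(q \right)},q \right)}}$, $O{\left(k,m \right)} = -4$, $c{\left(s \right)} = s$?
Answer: $\frac{140}{9} \approx 15.556$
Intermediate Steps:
$z{\left(q \right)} = \frac{2 q}{-4 + q}$ ($z{\left(q \right)} = \frac{q + q}{q - 4} = \frac{2 q}{-4 + q}$)
$n{\left(L,F \right)} = -10 + \frac{2 F^{2}}{-4 + F}$ ($n{\left(L,F \right)} = -10 + \frac{2 F}{-4 + F} F = -10 + \frac{2 F^{2}}{-4 + F}$)
$- n{\left(2534,D{\left(v,-9 \right)} \right)} = - \frac{2 \left(20 + \left(-5\right)^{2} - -25\right)}{-4 - 5} = - \frac{2 \left(20 + 25 + 25\right)}{-9} = - \frac{2 \left(-1\right) 70}{9} = \left(-1\right) \left(- \frac{140}{9}\right) = \frac{140}{9}$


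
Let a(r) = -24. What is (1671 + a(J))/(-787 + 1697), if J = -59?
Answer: 1647/910 ≈ 1.8099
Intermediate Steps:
(1671 + a(J))/(-787 + 1697) = (1671 - 24)/(-787 + 1697) = 1647/910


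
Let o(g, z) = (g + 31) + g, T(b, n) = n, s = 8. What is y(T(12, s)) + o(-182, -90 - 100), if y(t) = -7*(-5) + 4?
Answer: -294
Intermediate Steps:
o(g, z) = 31 + 2*g (o(g, z) = (31 + g) + g = 31 + 2*g)
y(t) = 39 (y(t) = 35 + 4 = 39)
y(T(12, s)) + o(-182, -90 - 100) = 39 + (31 + 2*(-182)) = 39 + (31 - 364) = 39 - 333 = -294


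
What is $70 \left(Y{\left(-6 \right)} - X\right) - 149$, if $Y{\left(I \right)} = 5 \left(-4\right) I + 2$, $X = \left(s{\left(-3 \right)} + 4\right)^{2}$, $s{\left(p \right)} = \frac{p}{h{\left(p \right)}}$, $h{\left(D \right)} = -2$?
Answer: $\frac{12547}{2} \approx 6273.5$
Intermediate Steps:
$s{\left(p \right)} = - \frac{p}{2}$ ($s{\left(p \right)} = \frac{p}{-2} = p \left(- \frac{1}{2}\right) = - \frac{p}{2}$)
$X = \frac{121}{4}$ ($X = \left(\left(- \frac{1}{2}\right) \left(-3\right) + 4\right)^{2} = \left(\frac{3}{2} + 4\right)^{2} = \left(\frac{11}{2}\right)^{2} = \frac{121}{4} \approx 30.25$)
$Y{\left(I \right)} = 2 - 20 I$ ($Y{\left(I \right)} = - 20 I + 2 = 2 - 20 I$)
$70 \left(Y{\left(-6 \right)} - X\right) - 149 = 70 \left(\left(2 - -120\right) - \frac{121}{4}\right) - 149 = 70 \left(\left(2 + 120\right) - \frac{121}{4}\right) - 149 = 70 \left(122 - \frac{121}{4}\right) - 149 = 70 \cdot \frac{367}{4} - 149 = \frac{12845}{2} - 149 = \frac{12547}{2}$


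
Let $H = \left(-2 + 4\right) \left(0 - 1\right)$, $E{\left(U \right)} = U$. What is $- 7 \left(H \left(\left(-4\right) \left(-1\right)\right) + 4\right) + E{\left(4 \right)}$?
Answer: $32$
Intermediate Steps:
$H = -2$ ($H = 2 \left(-1\right) = -2$)
$- 7 \left(H \left(\left(-4\right) \left(-1\right)\right) + 4\right) + E{\left(4 \right)} = - 7 \left(- 2 \left(\left(-4\right) \left(-1\right)\right) + 4\right) + 4 = - 7 \left(\left(-2\right) 4 + 4\right) + 4 = - 7 \left(-8 + 4\right) + 4 = \left(-7\right) \left(-4\right) + 4 = 28 + 4 = 32$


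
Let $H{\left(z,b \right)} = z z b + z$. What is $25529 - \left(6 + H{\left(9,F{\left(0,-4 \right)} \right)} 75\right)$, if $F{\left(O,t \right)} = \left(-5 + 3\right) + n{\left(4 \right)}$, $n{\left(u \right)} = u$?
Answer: $12698$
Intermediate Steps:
$F{\left(O,t \right)} = 2$ ($F{\left(O,t \right)} = \left(-5 + 3\right) + 4 = -2 + 4 = 2$)
$H{\left(z,b \right)} = z + b z^{2}$ ($H{\left(z,b \right)} = z^{2} b + z = b z^{2} + z = z + b z^{2}$)
$25529 - \left(6 + H{\left(9,F{\left(0,-4 \right)} \right)} 75\right) = 25529 - \left(6 + 9 \left(1 + 2 \cdot 9\right) 75\right) = 25529 - \left(6 + 9 \left(1 + 18\right) 75\right) = 25529 - \left(6 + 9 \cdot 19 \cdot 75\right) = 25529 - \left(6 + 171 \cdot 75\right) = 25529 - \left(6 + 12825\right) = 25529 - 12831 = 12698$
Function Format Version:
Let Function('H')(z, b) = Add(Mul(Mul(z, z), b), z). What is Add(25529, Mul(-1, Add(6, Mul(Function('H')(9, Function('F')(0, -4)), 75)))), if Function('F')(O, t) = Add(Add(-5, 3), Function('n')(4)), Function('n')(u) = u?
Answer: 12698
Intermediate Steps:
Function('F')(O, t) = 2 (Function('F')(O, t) = Add(Add(-5, 3), 4) = Add(-2, 4) = 2)
Function('H')(z, b) = Add(z, Mul(b, Pow(z, 2))) (Function('H')(z, b) = Add(Mul(Pow(z, 2), b), z) = Add(Mul(b, Pow(z, 2)), z) = Add(z, Mul(b, Pow(z, 2))))
Add(25529, Mul(-1, Add(6, Mul(Function('H')(9, Function('F')(0, -4)), 75)))) = Add(25529, Mul(-1, Add(6, Mul(Mul(9, Add(1, Mul(2, 9))), 75)))) = Add(25529, Mul(-1, Add(6, Mul(Mul(9, Add(1, 18)), 75)))) = Add(25529, Mul(-1, Add(6, Mul(Mul(9, 19), 75)))) = Add(25529, Mul(-1, Add(6, Mul(171, 75)))) = Add(25529, Mul(-1, Add(6, 12825))) = Add(25529, Mul(-1, 12831)) = Add(25529, -12831) = 12698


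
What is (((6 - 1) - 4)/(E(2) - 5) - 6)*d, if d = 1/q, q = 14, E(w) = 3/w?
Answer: -22/49 ≈ -0.44898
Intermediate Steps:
d = 1/14 ≈ 0.071429
(((6 - 1) - 4)/(E(2) - 5) - 6)*d = (((6 - 1) - 4)/(3/2 - 5) - 6)*(1/14) = ((5 - 4)/(3*(½) - 5) - 6)*(1/14) = (1/(3/2 - 5) - 6)*(1/14) = (1/(-7/2) - 6)*(1/14) = (1*(-2/7) - 6)*(1/14) = (-2/7 - 6)*(1/14) = -44/7*1/14 = -22/49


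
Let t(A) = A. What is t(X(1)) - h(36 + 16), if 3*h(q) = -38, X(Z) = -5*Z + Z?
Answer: 26/3 ≈ 8.6667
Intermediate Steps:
X(Z) = -4*Z
h(q) = -38/3 (h(q) = (⅓)*(-38) = -38/3)
t(X(1)) - h(36 + 16) = -4*1 - 1*(-38/3) = -4 + 38/3 = 26/3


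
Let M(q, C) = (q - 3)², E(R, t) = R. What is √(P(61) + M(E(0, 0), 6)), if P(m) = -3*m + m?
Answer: I*√113 ≈ 10.63*I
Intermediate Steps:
M(q, C) = (-3 + q)²
P(m) = -2*m
√(P(61) + M(E(0, 0), 6)) = √(-2*61 + (-3 + 0)²) = √(-122 + (-3)²) = √(-122 + 9) = √(-113) = I*√113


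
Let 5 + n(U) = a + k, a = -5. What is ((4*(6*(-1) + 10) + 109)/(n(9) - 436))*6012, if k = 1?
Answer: -150300/89 ≈ -1688.8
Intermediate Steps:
n(U) = -9 (n(U) = -5 + (-5 + 1) = -5 - 4 = -9)
((4*(6*(-1) + 10) + 109)/(n(9) - 436))*6012 = ((4*(6*(-1) + 10) + 109)/(-9 - 436))*6012 = ((4*(-6 + 10) + 109)/(-445))*6012 = ((4*4 + 109)*(-1/445))*6012 = ((16 + 109)*(-1/445))*6012 = (125*(-1/445))*6012 = -25/89*6012 = -150300/89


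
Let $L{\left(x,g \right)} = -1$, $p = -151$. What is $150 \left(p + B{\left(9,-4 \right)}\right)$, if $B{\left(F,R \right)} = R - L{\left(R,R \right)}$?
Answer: $-23100$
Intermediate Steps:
$B{\left(F,R \right)} = 1 + R$ ($B{\left(F,R \right)} = R - -1 = R + 1 = 1 + R$)
$150 \left(p + B{\left(9,-4 \right)}\right) = 150 \left(-151 + \left(1 - 4\right)\right) = 150 \left(-151 - 3\right) = 150 \left(-154\right) = -23100$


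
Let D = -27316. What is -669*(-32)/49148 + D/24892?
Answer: -50602427/76462001 ≈ -0.66180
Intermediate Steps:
-669*(-32)/49148 + D/24892 = -669*(-32)/49148 - 27316/24892 = 21408*(1/49148) - 27316*1/24892 = 5352/12287 - 6829/6223 = -50602427/76462001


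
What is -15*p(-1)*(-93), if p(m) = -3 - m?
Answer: -2790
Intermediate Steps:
-15*p(-1)*(-93) = -15*(-3 - 1*(-1))*(-93) = -15*(-3 + 1)*(-93) = -15*(-2)*(-93) = 30*(-93) = -2790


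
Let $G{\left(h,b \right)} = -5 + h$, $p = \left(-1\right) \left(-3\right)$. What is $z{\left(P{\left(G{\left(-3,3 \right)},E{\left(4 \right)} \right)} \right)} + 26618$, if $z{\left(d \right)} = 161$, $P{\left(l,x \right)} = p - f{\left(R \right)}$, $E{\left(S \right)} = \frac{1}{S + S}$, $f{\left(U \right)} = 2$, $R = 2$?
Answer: $26779$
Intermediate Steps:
$p = 3$
$E{\left(S \right)} = \frac{1}{2 S}$
$P{\left(l,x \right)} = 1$ ($P{\left(l,x \right)} = 3 - 2 = 1$)
$z{\left(P{\left(G{\left(-3,3 \right)},E{\left(4 \right)} \right)} \right)} + 26618 = 161 + 26618 = 26779$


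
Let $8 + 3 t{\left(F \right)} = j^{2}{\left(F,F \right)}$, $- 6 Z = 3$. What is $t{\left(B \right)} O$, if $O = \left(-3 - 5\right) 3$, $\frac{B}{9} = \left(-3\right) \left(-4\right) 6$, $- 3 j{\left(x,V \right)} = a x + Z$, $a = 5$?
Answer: $- \frac{83954306}{9} \approx -9.3283 \cdot 10^{6}$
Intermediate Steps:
$Z = - \frac{1}{2}$ ($Z = \left(- \frac{1}{6}\right) 3 = - \frac{1}{2} \approx -0.5$)
$j{\left(x,V \right)} = \frac{1}{6} - \frac{5 x}{3}$ ($j{\left(x,V \right)} = - \frac{5 x - \frac{1}{2}}{3} = - \frac{- \frac{1}{2} + 5 x}{3} = \frac{1}{6} - \frac{5 x}{3}$)
$B = 648$ ($B = 9 \left(-3\right) \left(-4\right) 6 = 9 \cdot 12 \cdot 6 = 9 \cdot 72 = 648$)
$t{\left(F \right)} = - \frac{8}{3} + \frac{\left(\frac{1}{6} - \frac{5 F}{3}\right)^{2}}{3}$
$O = -24$ ($O = \left(-8\right) 3 = -24$)
$t{\left(B \right)} O = \left(- \frac{8}{3} + \frac{\left(-1 + 10 \cdot 648\right)^{2}}{108}\right) \left(-24\right) = \left(- \frac{8}{3} + \frac{\left(-1 + 6480\right)^{2}}{108}\right) \left(-24\right) = \left(- \frac{8}{3} + \frac{6479^{2}}{108}\right) \left(-24\right) = \left(- \frac{8}{3} + \frac{1}{108} \cdot 41977441\right) \left(-24\right) = \left(- \frac{8}{3} + \frac{41977441}{108}\right) \left(-24\right) = \frac{41977153}{108} \left(-24\right) = - \frac{83954306}{9}$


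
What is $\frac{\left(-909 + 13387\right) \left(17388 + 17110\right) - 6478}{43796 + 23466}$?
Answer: $\frac{215229783}{33631} \approx 6399.7$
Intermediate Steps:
$\frac{\left(-909 + 13387\right) \left(17388 + 17110\right) - 6478}{43796 + 23466} = \frac{12478 \cdot 34498 - 6478}{67262} = \left(430466044 - 6478\right) \frac{1}{67262} = 430459566 \cdot \frac{1}{67262} = \frac{215229783}{33631}$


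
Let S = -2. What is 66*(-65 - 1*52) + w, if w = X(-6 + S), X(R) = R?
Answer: -7730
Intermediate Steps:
w = -8 (w = -6 - 2 = -8)
66*(-65 - 1*52) + w = 66*(-65 - 1*52) - 8 = 66*(-65 - 52) - 8 = 66*(-117) - 8 = -7722 - 8 = -7730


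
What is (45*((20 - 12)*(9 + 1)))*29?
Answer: 104400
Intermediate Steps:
(45*((20 - 12)*(9 + 1)))*29 = (45*(8*10))*29 = (45*80)*29 = 3600*29 = 104400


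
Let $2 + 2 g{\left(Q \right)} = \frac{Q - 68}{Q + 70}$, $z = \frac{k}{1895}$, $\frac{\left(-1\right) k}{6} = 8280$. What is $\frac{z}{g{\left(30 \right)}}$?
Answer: $\frac{993600}{45101} \approx 22.031$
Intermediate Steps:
$k = -49680$ ($k = \left(-6\right) 8280 = -49680$)
$z = - \frac{9936}{379}$ ($z = - \frac{49680}{1895} = \left(-49680\right) \frac{1}{1895} = - \frac{9936}{379} \approx -26.216$)
$g{\left(Q \right)} = -1 + \frac{-68 + Q}{2 \left(70 + Q\right)}$ ($g{\left(Q \right)} = -1 + \frac{\left(Q - 68\right) \frac{1}{Q + 70}}{2} = -1 + \frac{\left(-68 + Q\right) \frac{1}{70 + Q}}{2} = -1 + \frac{\frac{1}{70 + Q} \left(-68 + Q\right)}{2} = -1 + \frac{-68 + Q}{2 \left(70 + Q\right)}$)
$\frac{z}{g{\left(30 \right)}} = - \frac{9936}{379 \frac{-208 - 30}{2 \left(70 + 30\right)}} = - \frac{9936}{379 \frac{-208 - 30}{2 \cdot 100}} = - \frac{9936}{379 \cdot \frac{1}{2} \cdot \frac{1}{100} \left(-238\right)} = - \frac{9936}{379 \left(- \frac{119}{100}\right)} = \left(- \frac{9936}{379}\right) \left(- \frac{100}{119}\right) = \frac{993600}{45101}$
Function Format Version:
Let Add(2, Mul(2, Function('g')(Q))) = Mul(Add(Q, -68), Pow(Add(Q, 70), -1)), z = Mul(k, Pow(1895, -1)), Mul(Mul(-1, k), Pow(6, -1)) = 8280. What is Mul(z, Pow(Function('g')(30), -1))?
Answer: Rational(993600, 45101) ≈ 22.031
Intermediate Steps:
k = -49680 (k = Mul(-6, 8280) = -49680)
z = Rational(-9936, 379) (z = Mul(-49680, Pow(1895, -1)) = Mul(-49680, Rational(1, 1895)) = Rational(-9936, 379) ≈ -26.216)
Function('g')(Q) = Add(-1, Mul(Rational(1, 2), Pow(Add(70, Q), -1), Add(-68, Q))) (Function('g')(Q) = Add(-1, Mul(Rational(1, 2), Mul(Add(Q, -68), Pow(Add(Q, 70), -1)))) = Add(-1, Mul(Rational(1, 2), Mul(Add(-68, Q), Pow(Add(70, Q), -1)))) = Add(-1, Mul(Rational(1, 2), Mul(Pow(Add(70, Q), -1), Add(-68, Q)))) = Add(-1, Mul(Rational(1, 2), Pow(Add(70, Q), -1), Add(-68, Q))))
Mul(z, Pow(Function('g')(30), -1)) = Mul(Rational(-9936, 379), Pow(Mul(Rational(1, 2), Pow(Add(70, 30), -1), Add(-208, Mul(-1, 30))), -1)) = Mul(Rational(-9936, 379), Pow(Mul(Rational(1, 2), Pow(100, -1), Add(-208, -30)), -1)) = Mul(Rational(-9936, 379), Pow(Mul(Rational(1, 2), Rational(1, 100), -238), -1)) = Mul(Rational(-9936, 379), Pow(Rational(-119, 100), -1)) = Mul(Rational(-9936, 379), Rational(-100, 119)) = Rational(993600, 45101)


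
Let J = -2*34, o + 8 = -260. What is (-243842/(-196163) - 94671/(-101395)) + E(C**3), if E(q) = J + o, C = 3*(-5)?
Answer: -6639727014397/19889947385 ≈ -333.82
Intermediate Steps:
o = -268 (o = -8 - 260 = -268)
J = -68
C = -15
E(q) = -336 (E(q) = -68 - 268 = -336)
(-243842/(-196163) - 94671/(-101395)) + E(C**3) = (-243842/(-196163) - 94671/(-101395)) - 336 = (-243842*(-1/196163) - 94671*(-1/101395)) - 336 = (243842/196163 + 94671/101395) - 336 = 43295306963/19889947385 - 336 = -6639727014397/19889947385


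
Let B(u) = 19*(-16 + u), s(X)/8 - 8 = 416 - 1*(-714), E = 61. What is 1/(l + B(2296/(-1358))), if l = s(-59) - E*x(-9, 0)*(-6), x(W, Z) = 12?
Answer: 97/1276508 ≈ 7.5989e-5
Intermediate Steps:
s(X) = 9104 (s(X) = 64 + 8*(416 - 1*(-714)) = 64 + 8*(416 + 714) = 64 + 8*1130 = 64 + 9040 = 9104)
l = 13496 (l = 9104 - 61*12*(-6) = 9104 - 732*(-6) = 9104 - 1*(-4392) = 9104 + 4392 = 13496)
B(u) = -304 + 19*u
1/(l + B(2296/(-1358))) = 1/(13496 + (-304 + 19*(2296/(-1358)))) = 1/(13496 + (-304 + 19*(2296*(-1/1358)))) = 1/(13496 + (-304 + 19*(-164/97))) = 1/(13496 + (-304 - 3116/97)) = 1/(13496 - 32604/97) = 1/(1276508/97) = 97/1276508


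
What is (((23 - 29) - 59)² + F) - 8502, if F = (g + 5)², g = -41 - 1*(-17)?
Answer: -3916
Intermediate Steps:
g = -24 (g = -41 + 17 = -24)
F = 361 (F = (-24 + 5)² = (-19)² = 361)
(((23 - 29) - 59)² + F) - 8502 = (((23 - 29) - 59)² + 361) - 8502 = ((-6 - 59)² + 361) - 8502 = ((-65)² + 361) - 8502 = (4225 + 361) - 8502 = 4586 - 8502 = -3916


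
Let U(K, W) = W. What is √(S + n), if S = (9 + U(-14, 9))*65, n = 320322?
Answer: 2*√80373 ≈ 567.00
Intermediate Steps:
S = 1170 (S = (9 + 9)*65 = 18*65 = 1170)
√(S + n) = √(1170 + 320322) = √321492 = 2*√80373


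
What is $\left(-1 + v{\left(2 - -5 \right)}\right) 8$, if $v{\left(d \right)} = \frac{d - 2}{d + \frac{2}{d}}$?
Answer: $- \frac{128}{51} \approx -2.5098$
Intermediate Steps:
$v{\left(d \right)} = \frac{-2 + d}{d + \frac{2}{d}}$
$\left(-1 + v{\left(2 - -5 \right)}\right) 8 = \left(-1 + \frac{\left(2 - -5\right) \left(-2 + \left(2 - -5\right)\right)}{2 + \left(2 - -5\right)^{2}}\right) 8 = \left(-1 + \frac{\left(2 + 5\right) \left(-2 + \left(2 + 5\right)\right)}{2 + \left(2 + 5\right)^{2}}\right) 8 = \left(-1 + \frac{7 \left(-2 + 7\right)}{2 + 7^{2}}\right) 8 = \left(-1 + 7 \frac{1}{2 + 49} \cdot 5\right) 8 = \left(-1 + 7 \cdot \frac{1}{51} \cdot 5\right) 8 = \left(-1 + \frac{35}{51}\right) 8 = \left(- \frac{16}{51}\right) 8 = - \frac{128}{51}$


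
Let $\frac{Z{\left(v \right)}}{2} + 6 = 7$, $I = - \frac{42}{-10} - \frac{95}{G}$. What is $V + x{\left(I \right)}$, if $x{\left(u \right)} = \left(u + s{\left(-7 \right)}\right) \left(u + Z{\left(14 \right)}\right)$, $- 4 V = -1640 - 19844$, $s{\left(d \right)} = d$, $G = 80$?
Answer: $\frac{34246481}{6400} \approx 5351.0$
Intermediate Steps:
$V = 5371$ ($V = - \frac{-1640 - 19844}{4} = \left(- \frac{1}{4}\right) \left(-21484\right) = 5371$)
$I = \frac{241}{80}$ ($I = - \frac{42}{-10} - \frac{95}{80} = \left(-42\right) \left(- \frac{1}{10}\right) - \frac{19}{16} = \frac{21}{5} - \frac{19}{16} = \frac{241}{80} \approx 3.0125$)
$Z{\left(v \right)} = 2$ ($Z{\left(v \right)} = -12 + 2 \cdot 7 = -12 + 14 = 2$)
$x{\left(u \right)} = \left(-7 + u\right) \left(2 + u\right)$ ($x{\left(u \right)} = \left(u - 7\right) \left(u + 2\right) = \left(-7 + u\right) \left(2 + u\right)$)
$V + x{\left(I \right)} = 5371 - \left(\frac{465}{16} - \frac{58081}{6400}\right) = 5371 - \frac{127919}{6400} = \frac{34246481}{6400}$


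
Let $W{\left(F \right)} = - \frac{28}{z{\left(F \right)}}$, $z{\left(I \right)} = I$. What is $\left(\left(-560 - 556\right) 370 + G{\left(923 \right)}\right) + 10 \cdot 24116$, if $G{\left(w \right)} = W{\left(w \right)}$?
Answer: $- \frac{158534508}{923} \approx -1.7176 \cdot 10^{5}$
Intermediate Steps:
$W{\left(F \right)} = - \frac{28}{F}$
$G{\left(w \right)} = - \frac{28}{w}$
$\left(\left(-560 - 556\right) 370 + G{\left(923 \right)}\right) + 10 \cdot 24116 = \left(\left(-560 - 556\right) 370 - \frac{28}{923}\right) + 10 \cdot 24116 = \left(\left(-1116\right) 370 - \frac{28}{923}\right) + 241160 = \left(-412920 - \frac{28}{923}\right) + 241160 = - \frac{381125188}{923} + 241160 = - \frac{158534508}{923}$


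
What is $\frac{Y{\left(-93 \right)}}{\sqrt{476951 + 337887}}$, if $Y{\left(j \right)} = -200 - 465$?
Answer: $- \frac{665 \sqrt{814838}}{814838} \approx -0.73669$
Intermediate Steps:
$Y{\left(j \right)} = -665$ ($Y{\left(j \right)} = -200 - 465 = -665$)
$\frac{Y{\left(-93 \right)}}{\sqrt{476951 + 337887}} = - \frac{665}{\sqrt{476951 + 337887}} = - \frac{665}{\sqrt{814838}} = - 665 \frac{\sqrt{814838}}{814838} = - \frac{665 \sqrt{814838}}{814838}$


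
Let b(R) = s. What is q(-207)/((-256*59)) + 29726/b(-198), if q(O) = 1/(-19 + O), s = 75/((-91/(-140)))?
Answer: 329776915063/1280064000 ≈ 257.63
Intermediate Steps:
s = 1500/13 (s = 75/((-91*(-1/140))) = 75/(13/20) = 75*(20/13) = 1500/13 ≈ 115.38)
b(R) = 1500/13
q(-207)/((-256*59)) + 29726/b(-198) = 1/((-19 - 207)*((-256*59))) + 29726/(1500/13) = 1/(-226*(-15104)) + 29726*(13/1500) = -1/226*(-1/15104) + 193219/750 = 1/3413504 + 193219/750 = 329776915063/1280064000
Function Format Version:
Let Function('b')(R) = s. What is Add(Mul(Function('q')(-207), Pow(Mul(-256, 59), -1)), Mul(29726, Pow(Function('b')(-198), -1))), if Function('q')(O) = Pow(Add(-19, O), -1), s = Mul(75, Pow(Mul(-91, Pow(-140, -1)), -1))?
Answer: Rational(329776915063, 1280064000) ≈ 257.63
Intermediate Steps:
s = Rational(1500, 13) (s = Mul(75, Pow(Mul(-91, Rational(-1, 140)), -1)) = Mul(75, Pow(Rational(13, 20), -1)) = Mul(75, Rational(20, 13)) = Rational(1500, 13) ≈ 115.38)
Function('b')(R) = Rational(1500, 13)
Add(Mul(Function('q')(-207), Pow(Mul(-256, 59), -1)), Mul(29726, Pow(Function('b')(-198), -1))) = Add(Mul(Pow(Add(-19, -207), -1), Pow(Mul(-256, 59), -1)), Mul(29726, Pow(Rational(1500, 13), -1))) = Add(Mul(Pow(-226, -1), Pow(-15104, -1)), Mul(29726, Rational(13, 1500))) = Add(Mul(Rational(-1, 226), Rational(-1, 15104)), Rational(193219, 750)) = Add(Rational(1, 3413504), Rational(193219, 750)) = Rational(329776915063, 1280064000)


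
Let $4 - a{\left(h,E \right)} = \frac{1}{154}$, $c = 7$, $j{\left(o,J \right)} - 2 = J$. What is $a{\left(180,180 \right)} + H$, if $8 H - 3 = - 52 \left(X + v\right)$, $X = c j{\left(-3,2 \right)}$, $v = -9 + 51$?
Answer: $- \frac{277589}{616} \approx -450.63$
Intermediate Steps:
$v = 42$
$j{\left(o,J \right)} = 2 + J$
$a{\left(h,E \right)} = \frac{615}{154}$ ($a{\left(h,E \right)} = 4 - \frac{1}{154} = \frac{615}{154}$)
$X = 28$ ($X = 7 \left(2 + 2\right) = 7 \cdot 4 = 28$)
$H = - \frac{3637}{8}$ ($H = \frac{3}{8} + \frac{\left(-52\right) \left(28 + 42\right)}{8} = \frac{3}{8} + \frac{\left(-52\right) 70}{8} = \frac{3}{8} + \frac{1}{8} \left(-3640\right) = \frac{3}{8} - 455 = - \frac{3637}{8} \approx -454.63$)
$a{\left(180,180 \right)} + H = \frac{615}{154} - \frac{3637}{8} = - \frac{277589}{616}$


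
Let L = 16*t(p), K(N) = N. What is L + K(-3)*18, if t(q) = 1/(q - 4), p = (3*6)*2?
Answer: -107/2 ≈ -53.500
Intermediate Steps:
p = 36 (p = 18*2 = 36)
t(q) = 1/(-4 + q)
L = 1/2 (L = 16/(-4 + 36) = 16/32 = 16*(1/32) = 1/2 ≈ 0.50000)
L + K(-3)*18 = 1/2 - 3*18 = 1/2 - 54 = -107/2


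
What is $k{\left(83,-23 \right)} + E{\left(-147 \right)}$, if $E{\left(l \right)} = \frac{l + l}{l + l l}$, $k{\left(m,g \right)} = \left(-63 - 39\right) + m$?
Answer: $- \frac{1388}{73} \approx -19.014$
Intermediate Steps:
$k{\left(m,g \right)} = -102 + m$
$E{\left(l \right)} = \frac{2 l}{l + l^{2}}$
$k{\left(83,-23 \right)} + E{\left(-147 \right)} = \left(-102 + 83\right) + \frac{2}{1 - 147} = -19 + \frac{2}{-146} = -19 + 2 \left(- \frac{1}{146}\right) = -19 - \frac{1}{73} = - \frac{1388}{73}$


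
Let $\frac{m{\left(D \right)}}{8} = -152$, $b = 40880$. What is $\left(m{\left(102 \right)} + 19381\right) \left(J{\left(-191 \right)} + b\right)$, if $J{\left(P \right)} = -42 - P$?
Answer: $745291785$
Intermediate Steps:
$m{\left(D \right)} = -1216$ ($m{\left(D \right)} = 8 \left(-152\right) = -1216$)
$\left(m{\left(102 \right)} + 19381\right) \left(J{\left(-191 \right)} + b\right) = \left(-1216 + 19381\right) \left(\left(-42 - -191\right) + 40880\right) = 18165 \left(\left(-42 + 191\right) + 40880\right) = 18165 \left(149 + 40880\right) = 18165 \cdot 41029 = 745291785$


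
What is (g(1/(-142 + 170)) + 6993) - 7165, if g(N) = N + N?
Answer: -2407/14 ≈ -171.93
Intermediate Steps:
g(N) = 2*N
(g(1/(-142 + 170)) + 6993) - 7165 = (2/(-142 + 170) + 6993) - 7165 = (2/28 + 6993) - 7165 = (2*(1/28) + 6993) - 7165 = (1/14 + 6993) - 7165 = 97903/14 - 7165 = -2407/14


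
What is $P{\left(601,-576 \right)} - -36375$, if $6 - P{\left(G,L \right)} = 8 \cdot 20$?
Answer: $36221$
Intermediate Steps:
$P{\left(G,L \right)} = -154$ ($P{\left(G,L \right)} = 6 - 8 \cdot 20 = 6 - 160 = -154$)
$P{\left(601,-576 \right)} - -36375 = -154 - -36375 = -154 + 36375 = 36221$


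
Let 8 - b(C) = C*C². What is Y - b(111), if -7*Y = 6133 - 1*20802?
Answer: 9588030/7 ≈ 1.3697e+6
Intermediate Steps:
b(C) = 8 - C³ (b(C) = 8 - C*C² = 8 - C³)
Y = 14669/7 (Y = -(6133 - 1*20802)/7 = -(6133 - 20802)/7 = -⅐*(-14669) = 14669/7 ≈ 2095.6)
Y - b(111) = 14669/7 - (8 - 1*111³) = 14669/7 - (8 - 1*1367631) = 14669/7 - (8 - 1367631) = 14669/7 - 1*(-1367623) = 14669/7 + 1367623 = 9588030/7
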